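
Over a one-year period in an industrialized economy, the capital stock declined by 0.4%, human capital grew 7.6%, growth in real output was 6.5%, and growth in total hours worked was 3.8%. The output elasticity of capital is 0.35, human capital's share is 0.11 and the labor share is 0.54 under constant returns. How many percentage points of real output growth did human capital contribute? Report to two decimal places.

Contribution = share × growth = 0.11 × 7.6 = 0.836 pp.

0.84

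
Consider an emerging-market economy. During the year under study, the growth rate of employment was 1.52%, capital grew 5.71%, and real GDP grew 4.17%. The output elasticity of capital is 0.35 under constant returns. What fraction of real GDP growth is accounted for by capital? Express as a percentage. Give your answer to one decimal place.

47.9%

Capital contributed 0.35 × 5.71 = 1.9985 pp.
Share of growth = 1.9985 / 4.17 × 100 = 47.926%.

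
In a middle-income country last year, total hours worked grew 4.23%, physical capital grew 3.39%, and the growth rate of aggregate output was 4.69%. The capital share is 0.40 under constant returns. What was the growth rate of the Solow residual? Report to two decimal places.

Labor's share = 1 − 0.4 = 0.6.
Physical capital: 0.4 × 3.39 = 1.356 pp.
Total hours worked: 0.6 × 4.23 = 2.538 pp.
TFP growth = 4.69 − 3.894 = 0.796%.

0.80%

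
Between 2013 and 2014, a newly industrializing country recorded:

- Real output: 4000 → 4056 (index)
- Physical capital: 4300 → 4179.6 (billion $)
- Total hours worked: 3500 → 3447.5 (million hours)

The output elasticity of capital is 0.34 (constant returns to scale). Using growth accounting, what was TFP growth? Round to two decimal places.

Real output growth = (4056 − 4000) / 4000 = 1.4%.
Physical capital growth = (4179.6 − 4300) / 4300 = -2.8%.
Total hours worked growth = (3447.5 − 3500) / 3500 = -1.5%.
Labor's share = 1 − 0.34 = 0.66.
Physical capital: 0.34 × (-2.8) = -0.952 pp.
Total hours worked: 0.66 × (-1.5) = -0.99 pp.
TFP growth = 1.4 + 1.942 = 3.342%.

TFP grew 3.34%.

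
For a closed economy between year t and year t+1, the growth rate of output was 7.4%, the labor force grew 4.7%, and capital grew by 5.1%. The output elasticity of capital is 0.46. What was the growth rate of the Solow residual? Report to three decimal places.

Labor's share = 1 − 0.46 = 0.54.
Capital: 0.46 × 5.1 = 2.346 pp.
The labor force: 0.54 × 4.7 = 2.538 pp.
TFP growth = 7.4 − 4.884 = 2.516%.

The Solow residual growth was 2.516%.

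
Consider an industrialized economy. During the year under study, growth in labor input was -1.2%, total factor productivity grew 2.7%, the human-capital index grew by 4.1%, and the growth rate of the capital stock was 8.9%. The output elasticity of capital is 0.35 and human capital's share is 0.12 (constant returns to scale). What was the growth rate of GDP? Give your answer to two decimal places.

5.67%

Labor's share = 1 − 0.35 − 0.12 = 0.53.
The capital stock: 0.35 × 8.9 = 3.115 pp.
The human-capital index: 0.12 × 4.1 = 0.492 pp.
Labor input: 0.53 × (-1.2) = -0.636 pp.
Output growth = 2.7 + 2.971 = 5.671%.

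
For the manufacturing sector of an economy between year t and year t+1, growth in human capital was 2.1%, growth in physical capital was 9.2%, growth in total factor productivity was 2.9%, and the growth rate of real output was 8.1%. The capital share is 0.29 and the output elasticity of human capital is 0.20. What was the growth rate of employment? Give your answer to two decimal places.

Labor's share = 1 − 0.29 − 0.2 = 0.51.
gY = gA + 0.29×9.2 + 0.2×2.1 + 0.51×g.
0.51×g = 8.1 − 2.9 − 3.088 = 2.112.
g = 2.112 / 0.51 = 4.1412%.

4.14%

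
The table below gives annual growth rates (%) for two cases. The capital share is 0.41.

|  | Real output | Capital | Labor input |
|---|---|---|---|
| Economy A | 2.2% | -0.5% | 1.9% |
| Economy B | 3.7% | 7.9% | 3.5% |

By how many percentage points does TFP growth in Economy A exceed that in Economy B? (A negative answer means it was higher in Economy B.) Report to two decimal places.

2.89 percentage points

Labor's share = 1 − 0.41 = 0.59.
Economy A: TFP = 2.2 + 0.205 − 1.121 = 1.284%.
Economy B: TFP = 3.7 − 3.239 − 2.065 = -1.604%.
Difference = 1.284 − (-1.604) = 2.888 pp.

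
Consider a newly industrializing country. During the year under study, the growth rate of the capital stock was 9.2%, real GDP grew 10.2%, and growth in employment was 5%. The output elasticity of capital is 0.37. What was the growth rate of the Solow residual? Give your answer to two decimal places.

3.65%

Labor's share = 1 − 0.37 = 0.63.
The capital stock: 0.37 × 9.2 = 3.404 pp.
Employment: 0.63 × 5 = 3.15 pp.
TFP growth = 10.2 − 6.554 = 3.646%.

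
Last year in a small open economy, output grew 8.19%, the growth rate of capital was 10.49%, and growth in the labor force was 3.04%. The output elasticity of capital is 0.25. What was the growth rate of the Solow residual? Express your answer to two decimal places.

3.29%

Labor's share = 1 − 0.25 = 0.75.
Capital: 0.25 × 10.49 = 2.6225 pp.
The labor force: 0.75 × 3.04 = 2.28 pp.
TFP growth = 8.19 − 4.9025 = 3.2875%.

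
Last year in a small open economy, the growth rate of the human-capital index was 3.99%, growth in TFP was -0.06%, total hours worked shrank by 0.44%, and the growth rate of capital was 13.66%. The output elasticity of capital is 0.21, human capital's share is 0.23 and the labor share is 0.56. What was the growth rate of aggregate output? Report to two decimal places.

Aggregate output grew 3.48%.

Labor's share = 1 − 0.21 − 0.23 = 0.56.
Capital: 0.21 × 13.66 = 2.8686 pp.
The human-capital index: 0.23 × 3.99 = 0.9177 pp.
Total hours worked: 0.56 × (-0.44) = -0.2464 pp.
Output growth = -0.06 + 3.5399 = 3.4799%.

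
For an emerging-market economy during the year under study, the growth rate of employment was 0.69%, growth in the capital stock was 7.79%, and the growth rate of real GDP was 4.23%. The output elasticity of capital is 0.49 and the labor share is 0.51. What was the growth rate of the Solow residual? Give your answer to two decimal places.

Labor's share = 1 − 0.49 = 0.51.
The capital stock: 0.49 × 7.79 = 3.8171 pp.
Employment: 0.51 × 0.69 = 0.3519 pp.
TFP growth = 4.23 − 4.169 = 0.061%.

0.06%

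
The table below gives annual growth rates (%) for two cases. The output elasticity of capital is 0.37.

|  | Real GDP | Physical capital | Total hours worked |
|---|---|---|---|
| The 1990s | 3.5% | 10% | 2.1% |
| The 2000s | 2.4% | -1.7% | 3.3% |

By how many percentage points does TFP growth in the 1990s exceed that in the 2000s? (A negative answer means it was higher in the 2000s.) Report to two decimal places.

Labor's share = 1 − 0.37 = 0.63.
The 1990s: TFP = 3.5 − 3.7 − 1.323 = -1.523%.
The 2000s: TFP = 2.4 + 0.629 − 2.079 = 0.95%.
Difference = -1.523 − (0.95) = -2.473 pp.

-2.47 percentage points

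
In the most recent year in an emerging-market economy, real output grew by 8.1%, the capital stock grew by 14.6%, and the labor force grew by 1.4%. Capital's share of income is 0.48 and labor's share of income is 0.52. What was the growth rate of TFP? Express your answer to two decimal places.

0.36%

Labor's share = 1 − 0.48 = 0.52.
The capital stock: 0.48 × 14.6 = 7.008 pp.
The labor force: 0.52 × 1.4 = 0.728 pp.
TFP growth = 8.1 − 7.736 = 0.364%.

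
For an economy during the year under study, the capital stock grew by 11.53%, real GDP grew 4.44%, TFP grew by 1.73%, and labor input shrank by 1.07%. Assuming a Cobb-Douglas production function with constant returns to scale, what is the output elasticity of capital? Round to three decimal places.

0.300

gY = gA + α·gK + (1−α)·gL, so gY − gA − gL = α(gK − gL).
4.44 − 1.73 + 1.07 = α × (11.53 − (-1.07)).
3.78 = 12.6 α, so α = 0.3.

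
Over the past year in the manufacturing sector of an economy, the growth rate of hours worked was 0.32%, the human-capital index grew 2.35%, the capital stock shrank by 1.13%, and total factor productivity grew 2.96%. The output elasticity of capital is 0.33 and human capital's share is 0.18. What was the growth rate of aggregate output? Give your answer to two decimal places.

Aggregate output grew 3.17%.

Labor's share = 1 − 0.33 − 0.18 = 0.49.
The capital stock: 0.33 × (-1.13) = -0.3729 pp.
The human-capital index: 0.18 × 2.35 = 0.423 pp.
Hours worked: 0.49 × 0.32 = 0.1568 pp.
Output growth = 2.96 + 0.2069 = 3.1669%.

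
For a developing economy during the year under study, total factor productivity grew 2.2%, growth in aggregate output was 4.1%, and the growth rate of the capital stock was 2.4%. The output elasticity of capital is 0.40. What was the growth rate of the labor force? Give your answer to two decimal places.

1.57%

Labor's share = 1 − 0.4 = 0.6.
gY = gA + 0.4×2.4 + 0.6×g.
0.6×g = 4.1 − 2.2 − 0.96 = 0.94.
g = 0.94 / 0.6 = 1.5667%.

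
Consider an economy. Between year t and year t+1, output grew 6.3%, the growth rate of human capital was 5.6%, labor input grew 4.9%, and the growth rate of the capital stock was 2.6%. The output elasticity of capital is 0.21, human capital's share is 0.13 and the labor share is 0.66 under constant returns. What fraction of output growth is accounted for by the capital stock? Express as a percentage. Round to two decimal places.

8.67%

The capital stock contributed 0.21 × 2.6 = 0.546 pp.
Share of growth = 0.546 / 6.3 × 100 = 8.6667%.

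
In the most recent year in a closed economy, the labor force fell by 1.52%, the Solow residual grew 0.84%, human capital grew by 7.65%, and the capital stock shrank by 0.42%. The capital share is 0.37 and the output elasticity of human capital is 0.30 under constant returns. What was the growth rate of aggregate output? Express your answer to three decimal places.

Labor's share = 1 − 0.37 − 0.3 = 0.33.
The capital stock: 0.37 × (-0.42) = -0.1554 pp.
Human capital: 0.3 × 7.65 = 2.295 pp.
The labor force: 0.33 × (-1.52) = -0.5016 pp.
Output growth = 0.84 + 1.638 = 2.478%.

Aggregate output grew 2.478%.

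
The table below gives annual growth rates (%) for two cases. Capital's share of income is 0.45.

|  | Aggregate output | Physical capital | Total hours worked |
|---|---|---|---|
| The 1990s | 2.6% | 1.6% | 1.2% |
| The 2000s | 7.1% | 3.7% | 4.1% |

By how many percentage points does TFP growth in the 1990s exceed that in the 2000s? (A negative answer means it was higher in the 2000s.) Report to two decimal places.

-1.96 percentage points

Labor's share = 1 − 0.45 = 0.55.
The 1990s: TFP = 2.6 − 0.72 − 0.66 = 1.22%.
The 2000s: TFP = 7.1 − 1.665 − 2.255 = 3.18%.
Difference = 1.22 − (3.18) = -1.96 pp.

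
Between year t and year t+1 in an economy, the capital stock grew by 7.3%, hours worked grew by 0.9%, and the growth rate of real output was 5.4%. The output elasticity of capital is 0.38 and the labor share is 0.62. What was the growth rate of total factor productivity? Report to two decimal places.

2.07%

Labor's share = 1 − 0.38 = 0.62.
The capital stock: 0.38 × 7.3 = 2.774 pp.
Hours worked: 0.62 × 0.9 = 0.558 pp.
TFP growth = 5.4 − 3.332 = 2.068%.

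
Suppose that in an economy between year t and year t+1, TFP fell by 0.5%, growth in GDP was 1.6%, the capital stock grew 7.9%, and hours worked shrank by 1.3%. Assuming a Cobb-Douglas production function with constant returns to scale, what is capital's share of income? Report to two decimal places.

0.37

gY = gA + α·gK + (1−α)·gL, so gY − gA − gL = α(gK − gL).
1.6 + 0.5 + 1.3 = α × (7.9 − (-1.3)).
3.4 = 9.2 α, so α = 0.3696.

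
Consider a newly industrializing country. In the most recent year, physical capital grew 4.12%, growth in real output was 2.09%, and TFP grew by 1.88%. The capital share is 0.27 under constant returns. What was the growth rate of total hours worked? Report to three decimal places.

-1.236%

Labor's share = 1 − 0.27 = 0.73.
gY = gA + 0.27×4.12 + 0.73×g.
0.73×g = 2.09 − 1.88 − 1.1124 = -0.9024.
g = -0.9024 / 0.73 = -1.23616%.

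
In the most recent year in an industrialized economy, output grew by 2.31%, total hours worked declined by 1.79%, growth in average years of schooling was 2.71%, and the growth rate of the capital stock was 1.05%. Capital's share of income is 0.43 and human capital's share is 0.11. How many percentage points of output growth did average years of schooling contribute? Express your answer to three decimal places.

Contribution = share × growth = 0.11 × 2.71 = 0.2981 pp.

0.298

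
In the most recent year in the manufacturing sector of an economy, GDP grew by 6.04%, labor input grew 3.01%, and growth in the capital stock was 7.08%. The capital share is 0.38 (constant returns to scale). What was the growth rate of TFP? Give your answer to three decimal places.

1.483%

Labor's share = 1 − 0.38 = 0.62.
The capital stock: 0.38 × 7.08 = 2.6904 pp.
Labor input: 0.62 × 3.01 = 1.8662 pp.
TFP growth = 6.04 − 4.5566 = 1.4834%.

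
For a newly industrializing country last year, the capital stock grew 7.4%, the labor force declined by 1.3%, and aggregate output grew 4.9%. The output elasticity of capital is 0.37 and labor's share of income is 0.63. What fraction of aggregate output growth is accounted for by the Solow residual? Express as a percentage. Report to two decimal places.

The Solow residual accounted for 60.84% of growth.

Labor's share = 1 − 0.37 = 0.63.
The capital stock: 0.37 × 7.4 = 2.738 pp.
The labor force: 0.63 × (-1.3) = -0.819 pp.
TFP growth = 4.9 − 1.919 = 2.981%.
TFP share of growth = 2.981 / 4.9 × 100 = 60.8367%.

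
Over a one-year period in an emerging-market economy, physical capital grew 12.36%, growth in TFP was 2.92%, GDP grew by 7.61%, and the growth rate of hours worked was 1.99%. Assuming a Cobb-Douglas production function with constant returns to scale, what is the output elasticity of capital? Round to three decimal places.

α = 0.260

gY = gA + α·gK + (1−α)·gL, so gY − gA − gL = α(gK − gL).
7.61 − 2.92 − 1.99 = α × (12.36 − 1.99).
2.7 = 10.37 α, so α = 0.26037.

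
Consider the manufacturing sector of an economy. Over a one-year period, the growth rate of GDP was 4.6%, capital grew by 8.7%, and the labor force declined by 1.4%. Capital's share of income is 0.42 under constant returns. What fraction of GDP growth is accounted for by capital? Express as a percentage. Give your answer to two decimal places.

Capital contributed 0.42 × 8.7 = 3.654 pp.
Share of growth = 3.654 / 4.6 × 100 = 79.4348%.

79.43%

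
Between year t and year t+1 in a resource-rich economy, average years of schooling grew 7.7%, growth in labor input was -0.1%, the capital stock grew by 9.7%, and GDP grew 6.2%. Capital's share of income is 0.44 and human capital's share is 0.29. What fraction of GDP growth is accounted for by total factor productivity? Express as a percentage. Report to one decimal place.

Total factor productivity accounted for -4.4% of growth.

Labor's share = 1 − 0.44 − 0.29 = 0.27.
The capital stock: 0.44 × 9.7 = 4.268 pp.
Average years of schooling: 0.29 × 7.7 = 2.233 pp.
Labor input: 0.27 × (-0.1) = -0.027 pp.
TFP growth = 6.2 − 6.474 = -0.274%.
TFP share of growth = -0.274 / 6.2 × 100 = -4.419%.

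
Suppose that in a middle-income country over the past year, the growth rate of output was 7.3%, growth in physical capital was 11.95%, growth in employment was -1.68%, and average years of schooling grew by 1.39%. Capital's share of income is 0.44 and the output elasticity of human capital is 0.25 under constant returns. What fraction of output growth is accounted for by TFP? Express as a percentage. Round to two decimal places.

Labor's share = 1 − 0.44 − 0.25 = 0.31.
Physical capital: 0.44 × 11.95 = 5.258 pp.
Average years of schooling: 0.25 × 1.39 = 0.3475 pp.
Employment: 0.31 × (-1.68) = -0.5208 pp.
TFP growth = 7.3 − 5.0847 = 2.2153%.
TFP share of growth = 2.2153 / 7.3 × 100 = 30.3466%.

TFP accounted for 30.35% of growth.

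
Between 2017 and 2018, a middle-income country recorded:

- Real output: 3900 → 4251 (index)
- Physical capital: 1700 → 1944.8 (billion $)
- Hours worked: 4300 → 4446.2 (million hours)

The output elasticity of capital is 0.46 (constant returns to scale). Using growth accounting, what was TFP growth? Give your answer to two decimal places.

Real output growth = (4251 − 3900) / 3900 = 9%.
Physical capital growth = (1944.8 − 1700) / 1700 = 14.4%.
Hours worked growth = (4446.2 − 4300) / 4300 = 3.4%.
Labor's share = 1 − 0.46 = 0.54.
Physical capital: 0.46 × 14.4 = 6.624 pp.
Hours worked: 0.54 × 3.4 = 1.836 pp.
TFP growth = 9 − 8.46 = 0.54%.

0.54%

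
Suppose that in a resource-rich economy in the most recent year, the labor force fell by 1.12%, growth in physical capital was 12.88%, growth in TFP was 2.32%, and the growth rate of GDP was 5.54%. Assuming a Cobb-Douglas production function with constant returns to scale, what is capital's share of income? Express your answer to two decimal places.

α = 0.31

gY = gA + α·gK + (1−α)·gL, so gY − gA − gL = α(gK − gL).
5.54 − 2.32 + 1.12 = α × (12.88 − (-1.12)).
4.34 = 14 α, so α = 0.31.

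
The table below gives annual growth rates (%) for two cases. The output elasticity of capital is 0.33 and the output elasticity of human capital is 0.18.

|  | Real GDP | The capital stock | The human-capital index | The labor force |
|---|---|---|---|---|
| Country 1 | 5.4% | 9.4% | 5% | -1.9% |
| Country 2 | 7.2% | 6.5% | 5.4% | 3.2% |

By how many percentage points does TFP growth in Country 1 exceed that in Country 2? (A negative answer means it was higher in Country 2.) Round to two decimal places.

-0.19 percentage points

Labor's share = 1 − 0.33 − 0.18 = 0.49.
Country 1: TFP = 5.4 − 3.102 − 0.9 + 0.931 = 2.329%.
Country 2: TFP = 7.2 − 2.145 − 0.972 − 1.568 = 2.515%.
Difference = 2.329 − (2.515) = -0.186 pp.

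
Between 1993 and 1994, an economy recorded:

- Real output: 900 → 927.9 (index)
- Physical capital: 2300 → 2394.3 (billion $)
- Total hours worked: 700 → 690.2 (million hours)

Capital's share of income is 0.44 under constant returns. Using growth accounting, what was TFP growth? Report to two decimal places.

Real output growth = (927.9 − 900) / 900 = 3.1%.
Physical capital growth = (2394.3 − 2300) / 2300 = 4.1%.
Total hours worked growth = (690.2 − 700) / 700 = -1.4%.
Labor's share = 1 − 0.44 = 0.56.
Physical capital: 0.44 × 4.1 = 1.804 pp.
Total hours worked: 0.56 × (-1.4) = -0.784 pp.
TFP growth = 3.1 − 1.02 = 2.08%.

2.08%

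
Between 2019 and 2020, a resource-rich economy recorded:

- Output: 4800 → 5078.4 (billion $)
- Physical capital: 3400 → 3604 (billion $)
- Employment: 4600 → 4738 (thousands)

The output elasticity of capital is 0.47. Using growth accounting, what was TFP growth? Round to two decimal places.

Output growth = (5078.4 − 4800) / 4800 = 5.8%.
Physical capital growth = (3604 − 3400) / 3400 = 6%.
Employment growth = (4738 − 4600) / 4600 = 3%.
Labor's share = 1 − 0.47 = 0.53.
Physical capital: 0.47 × 6 = 2.82 pp.
Employment: 0.53 × 3 = 1.59 pp.
TFP growth = 5.8 − 4.41 = 1.39%.

1.39%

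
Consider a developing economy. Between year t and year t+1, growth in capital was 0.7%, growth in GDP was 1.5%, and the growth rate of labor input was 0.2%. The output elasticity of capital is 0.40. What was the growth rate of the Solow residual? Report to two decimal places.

The Solow residual growth was 1.10%.

Labor's share = 1 − 0.4 = 0.6.
Capital: 0.4 × 0.7 = 0.28 pp.
Labor input: 0.6 × 0.2 = 0.12 pp.
TFP growth = 1.5 − 0.4 = 1.1%.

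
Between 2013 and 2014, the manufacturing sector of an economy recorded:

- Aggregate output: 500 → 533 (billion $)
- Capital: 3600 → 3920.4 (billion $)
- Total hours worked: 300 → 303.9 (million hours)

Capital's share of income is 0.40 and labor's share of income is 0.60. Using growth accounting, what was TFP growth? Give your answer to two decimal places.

TFP growth was 2.26%.

Aggregate output growth = (533 − 500) / 500 = 6.6%.
Capital growth = (3920.4 − 3600) / 3600 = 8.9%.
Total hours worked growth = (303.9 − 300) / 300 = 1.3%.
Labor's share = 1 − 0.4 = 0.6.
Capital: 0.4 × 8.9 = 3.56 pp.
Total hours worked: 0.6 × 1.3 = 0.78 pp.
TFP growth = 6.6 − 4.34 = 2.26%.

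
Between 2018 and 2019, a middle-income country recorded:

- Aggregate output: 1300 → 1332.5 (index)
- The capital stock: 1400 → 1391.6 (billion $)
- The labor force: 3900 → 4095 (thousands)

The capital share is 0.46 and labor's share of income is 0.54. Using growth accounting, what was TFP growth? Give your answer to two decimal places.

TFP grew 0.08%.

Aggregate output growth = (1332.5 − 1300) / 1300 = 2.5%.
The capital stock growth = (1391.6 − 1400) / 1400 = -0.6%.
The labor force growth = (4095 − 3900) / 3900 = 5%.
Labor's share = 1 − 0.46 = 0.54.
The capital stock: 0.46 × (-0.6) = -0.276 pp.
The labor force: 0.54 × 5 = 2.7 pp.
TFP growth = 2.5 − 2.424 = 0.076%.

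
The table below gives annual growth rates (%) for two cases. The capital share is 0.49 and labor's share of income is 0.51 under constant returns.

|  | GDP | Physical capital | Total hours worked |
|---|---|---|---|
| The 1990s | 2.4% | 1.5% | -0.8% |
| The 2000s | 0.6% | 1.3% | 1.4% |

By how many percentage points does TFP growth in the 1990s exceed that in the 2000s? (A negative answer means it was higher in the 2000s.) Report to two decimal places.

2.82 percentage points

Labor's share = 1 − 0.49 = 0.51.
The 1990s: TFP = 2.4 − 0.735 + 0.408 = 2.073%.
The 2000s: TFP = 0.6 − 0.637 − 0.714 = -0.751%.
Difference = 2.073 − (-0.751) = 2.824 pp.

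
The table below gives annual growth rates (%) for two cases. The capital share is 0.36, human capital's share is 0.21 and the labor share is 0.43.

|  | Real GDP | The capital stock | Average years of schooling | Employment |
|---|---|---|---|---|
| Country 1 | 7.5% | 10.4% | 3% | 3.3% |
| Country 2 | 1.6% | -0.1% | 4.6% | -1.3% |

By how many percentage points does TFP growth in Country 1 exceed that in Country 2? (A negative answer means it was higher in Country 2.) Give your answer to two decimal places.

Labor's share = 1 − 0.36 − 0.21 = 0.43.
Country 1: TFP = 7.5 − 3.744 − 0.63 − 1.419 = 1.707%.
Country 2: TFP = 1.6 + 0.036 − 0.966 + 0.559 = 1.229%.
Difference = 1.707 − (1.229) = 0.478 pp.

0.48 percentage points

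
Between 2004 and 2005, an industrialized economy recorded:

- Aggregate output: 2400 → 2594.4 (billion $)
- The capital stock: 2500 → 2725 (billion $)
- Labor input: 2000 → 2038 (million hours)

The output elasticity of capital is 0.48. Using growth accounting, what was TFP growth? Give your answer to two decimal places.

2.79%

Aggregate output growth = (2594.4 − 2400) / 2400 = 8.1%.
The capital stock growth = (2725 − 2500) / 2500 = 9%.
Labor input growth = (2038 − 2000) / 2000 = 1.9%.
Labor's share = 1 − 0.48 = 0.52.
The capital stock: 0.48 × 9 = 4.32 pp.
Labor input: 0.52 × 1.9 = 0.988 pp.
TFP growth = 8.1 − 5.308 = 2.792%.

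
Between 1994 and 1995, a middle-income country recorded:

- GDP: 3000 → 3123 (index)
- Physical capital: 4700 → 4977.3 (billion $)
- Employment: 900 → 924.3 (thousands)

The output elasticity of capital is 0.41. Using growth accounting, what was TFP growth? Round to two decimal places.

GDP growth = (3123 − 3000) / 3000 = 4.1%.
Physical capital growth = (4977.3 − 4700) / 4700 = 5.9%.
Employment growth = (924.3 − 900) / 900 = 2.7%.
Labor's share = 1 − 0.41 = 0.59.
Physical capital: 0.41 × 5.9 = 2.419 pp.
Employment: 0.59 × 2.7 = 1.593 pp.
TFP growth = 4.1 − 4.012 = 0.088%.

TFP grew 0.09%.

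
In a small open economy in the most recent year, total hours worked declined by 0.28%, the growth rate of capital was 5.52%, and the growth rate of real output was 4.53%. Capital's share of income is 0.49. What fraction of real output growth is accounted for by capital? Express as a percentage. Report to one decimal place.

59.7%

Capital contributed 0.49 × 5.52 = 2.7048 pp.
Share of growth = 2.7048 / 4.53 × 100 = 59.709%.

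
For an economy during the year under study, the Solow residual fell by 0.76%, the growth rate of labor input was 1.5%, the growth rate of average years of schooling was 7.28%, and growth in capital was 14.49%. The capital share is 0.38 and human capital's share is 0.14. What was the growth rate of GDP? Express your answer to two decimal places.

Labor's share = 1 − 0.38 − 0.14 = 0.48.
Capital: 0.38 × 14.49 = 5.5062 pp.
Average years of schooling: 0.14 × 7.28 = 1.0192 pp.
Labor input: 0.48 × 1.5 = 0.72 pp.
Output growth = -0.76 + 7.2454 = 6.4854%.

GDP growth was 6.49%.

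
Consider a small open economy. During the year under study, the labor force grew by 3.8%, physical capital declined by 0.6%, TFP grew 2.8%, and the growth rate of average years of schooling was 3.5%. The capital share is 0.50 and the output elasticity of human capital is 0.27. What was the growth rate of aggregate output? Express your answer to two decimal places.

4.32%

Labor's share = 1 − 0.5 − 0.27 = 0.23.
Physical capital: 0.5 × (-0.6) = -0.3 pp.
Average years of schooling: 0.27 × 3.5 = 0.945 pp.
The labor force: 0.23 × 3.8 = 0.874 pp.
Output growth = 2.8 + 1.519 = 4.319%.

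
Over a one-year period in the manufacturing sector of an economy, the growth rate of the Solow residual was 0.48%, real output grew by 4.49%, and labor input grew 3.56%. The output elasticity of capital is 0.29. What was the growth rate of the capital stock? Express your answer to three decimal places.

5.112%

Labor's share = 1 − 0.29 = 0.71.
gY = gA + 0.71×3.56 + 0.29×g.
0.29×g = 4.49 − 0.48 − 2.5276 = 1.4824.
g = 1.4824 / 0.29 = 5.11172%.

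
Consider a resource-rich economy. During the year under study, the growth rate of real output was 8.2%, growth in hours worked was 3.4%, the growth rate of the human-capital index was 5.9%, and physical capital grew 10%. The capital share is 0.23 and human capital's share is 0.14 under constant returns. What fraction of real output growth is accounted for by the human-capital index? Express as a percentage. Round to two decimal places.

10.07%

The human-capital index contributed 0.14 × 5.9 = 0.826 pp.
Share of growth = 0.826 / 8.2 × 100 = 10.0732%.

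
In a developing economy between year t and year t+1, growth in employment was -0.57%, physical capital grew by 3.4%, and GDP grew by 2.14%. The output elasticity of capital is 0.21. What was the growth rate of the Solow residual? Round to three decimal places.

1.876%

Labor's share = 1 − 0.21 = 0.79.
Physical capital: 0.21 × 3.4 = 0.714 pp.
Employment: 0.79 × (-0.57) = -0.4503 pp.
TFP growth = 2.14 − 0.2637 = 1.8763%.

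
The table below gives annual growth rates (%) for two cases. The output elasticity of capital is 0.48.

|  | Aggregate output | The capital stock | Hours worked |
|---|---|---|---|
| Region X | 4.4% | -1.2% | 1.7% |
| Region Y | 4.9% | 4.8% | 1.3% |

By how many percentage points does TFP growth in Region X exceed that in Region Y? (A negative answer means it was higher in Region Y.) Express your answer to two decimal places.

2.17 percentage points

Labor's share = 1 − 0.48 = 0.52.
Region X: TFP = 4.4 + 0.576 − 0.884 = 4.092%.
Region Y: TFP = 4.9 − 2.304 − 0.676 = 1.92%.
Difference = 4.092 − (1.92) = 2.172 pp.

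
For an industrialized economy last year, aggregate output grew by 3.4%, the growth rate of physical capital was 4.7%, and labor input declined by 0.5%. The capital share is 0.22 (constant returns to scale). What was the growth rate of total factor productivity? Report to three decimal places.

Labor's share = 1 − 0.22 = 0.78.
Physical capital: 0.22 × 4.7 = 1.034 pp.
Labor input: 0.78 × (-0.5) = -0.39 pp.
TFP growth = 3.4 − 0.644 = 2.756%.

2.756%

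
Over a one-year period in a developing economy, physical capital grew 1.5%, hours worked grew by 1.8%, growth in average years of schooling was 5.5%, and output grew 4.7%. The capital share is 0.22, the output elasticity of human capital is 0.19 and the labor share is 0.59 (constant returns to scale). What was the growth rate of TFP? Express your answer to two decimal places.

Labor's share = 1 − 0.22 − 0.19 = 0.59.
Physical capital: 0.22 × 1.5 = 0.33 pp.
Average years of schooling: 0.19 × 5.5 = 1.045 pp.
Hours worked: 0.59 × 1.8 = 1.062 pp.
TFP growth = 4.7 − 2.437 = 2.263%.

2.26%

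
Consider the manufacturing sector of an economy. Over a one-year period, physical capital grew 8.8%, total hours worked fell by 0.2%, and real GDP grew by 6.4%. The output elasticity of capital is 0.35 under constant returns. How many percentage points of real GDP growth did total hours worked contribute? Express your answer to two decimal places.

Labor's share = 1 − 0.35 = 0.65.
Contribution = share × growth = 0.65 × (-0.2) = -0.13 pp.

-0.13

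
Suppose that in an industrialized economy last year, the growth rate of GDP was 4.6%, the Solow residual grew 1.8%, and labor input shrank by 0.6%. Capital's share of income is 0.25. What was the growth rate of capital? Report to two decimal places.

Labor's share = 1 − 0.25 = 0.75.
gY = gA + 0.75×(-0.6) + 0.25×g.
0.25×g = 4.6 − 1.8 + 0.45 = 3.25.
g = 3.25 / 0.25 = 13%.

Capital growth was 13.00%.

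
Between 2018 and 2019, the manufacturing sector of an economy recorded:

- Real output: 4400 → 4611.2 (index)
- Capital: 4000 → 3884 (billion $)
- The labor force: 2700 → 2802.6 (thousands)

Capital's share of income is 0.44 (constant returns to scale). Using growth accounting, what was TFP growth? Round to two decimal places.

Real output growth = (4611.2 − 4400) / 4400 = 4.8%.
Capital growth = (3884 − 4000) / 4000 = -2.9%.
The labor force growth = (2802.6 − 2700) / 2700 = 3.8%.
Labor's share = 1 − 0.44 = 0.56.
Capital: 0.44 × (-2.9) = -1.276 pp.
The labor force: 0.56 × 3.8 = 2.128 pp.
TFP growth = 4.8 − 0.852 = 3.948%.

3.95%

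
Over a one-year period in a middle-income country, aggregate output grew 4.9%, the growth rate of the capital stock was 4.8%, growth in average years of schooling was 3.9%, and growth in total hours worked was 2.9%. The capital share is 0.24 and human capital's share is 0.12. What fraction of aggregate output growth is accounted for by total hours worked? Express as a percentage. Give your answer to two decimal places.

37.88%

Labor's share = 1 − 0.24 − 0.12 = 0.64.
Total hours worked contributed 0.64 × 2.9 = 1.856 pp.
Share of growth = 1.856 / 4.9 × 100 = 37.8776%.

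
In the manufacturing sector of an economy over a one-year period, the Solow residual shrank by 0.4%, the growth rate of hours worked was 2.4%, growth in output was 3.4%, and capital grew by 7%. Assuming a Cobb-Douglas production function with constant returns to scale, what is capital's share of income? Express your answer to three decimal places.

Capital's share of income is 0.304.

gY = gA + α·gK + (1−α)·gL, so gY − gA − gL = α(gK − gL).
3.4 + 0.4 − 2.4 = α × (7 − 2.4).
1.4 = 4.6 α, so α = 0.30435.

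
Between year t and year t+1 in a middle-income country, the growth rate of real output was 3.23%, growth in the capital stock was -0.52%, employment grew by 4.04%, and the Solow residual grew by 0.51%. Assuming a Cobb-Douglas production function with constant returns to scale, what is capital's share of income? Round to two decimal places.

0.29

gY = gA + α·gK + (1−α)·gL, so gY − gA − gL = α(gK − gL).
3.23 − 0.51 − 4.04 = α × (-0.52 − 4.04).
-1.32 = -4.56 α, so α = 0.2895.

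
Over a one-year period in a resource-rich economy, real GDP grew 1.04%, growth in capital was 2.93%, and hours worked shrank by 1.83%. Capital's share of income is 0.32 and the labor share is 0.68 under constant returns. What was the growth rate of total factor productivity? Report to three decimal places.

1.347%

Labor's share = 1 − 0.32 = 0.68.
Capital: 0.32 × 2.93 = 0.9376 pp.
Hours worked: 0.68 × (-1.83) = -1.2444 pp.
TFP growth = 1.04 + 0.3068 = 1.3468%.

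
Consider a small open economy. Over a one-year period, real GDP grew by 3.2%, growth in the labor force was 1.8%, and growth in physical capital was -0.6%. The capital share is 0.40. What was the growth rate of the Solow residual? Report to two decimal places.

2.36%

Labor's share = 1 − 0.4 = 0.6.
Physical capital: 0.4 × (-0.6) = -0.24 pp.
The labor force: 0.6 × 1.8 = 1.08 pp.
TFP growth = 3.2 − 0.84 = 2.36%.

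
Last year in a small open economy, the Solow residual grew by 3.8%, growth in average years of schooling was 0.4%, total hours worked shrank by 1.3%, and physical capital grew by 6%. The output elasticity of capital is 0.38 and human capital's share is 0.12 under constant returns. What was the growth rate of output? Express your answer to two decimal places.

Labor's share = 1 − 0.38 − 0.12 = 0.5.
Physical capital: 0.38 × 6 = 2.28 pp.
Average years of schooling: 0.12 × 0.4 = 0.048 pp.
Total hours worked: 0.5 × (-1.3) = -0.65 pp.
Output growth = 3.8 + 1.678 = 5.478%.

5.48%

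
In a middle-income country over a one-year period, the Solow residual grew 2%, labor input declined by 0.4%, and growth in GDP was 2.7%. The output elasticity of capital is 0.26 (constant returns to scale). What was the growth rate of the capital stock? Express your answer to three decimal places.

Labor's share = 1 − 0.26 = 0.74.
gY = gA + 0.74×(-0.4) + 0.26×g.
0.26×g = 2.7 − 2 + 0.296 = 0.996.
g = 0.996 / 0.26 = 3.83077%.

The capital stock grew 3.831%.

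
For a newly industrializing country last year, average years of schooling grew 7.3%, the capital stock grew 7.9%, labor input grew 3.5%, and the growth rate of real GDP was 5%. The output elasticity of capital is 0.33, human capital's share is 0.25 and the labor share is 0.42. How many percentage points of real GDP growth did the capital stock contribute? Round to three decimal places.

Contribution = share × growth = 0.33 × 7.9 = 2.607 pp.

2.607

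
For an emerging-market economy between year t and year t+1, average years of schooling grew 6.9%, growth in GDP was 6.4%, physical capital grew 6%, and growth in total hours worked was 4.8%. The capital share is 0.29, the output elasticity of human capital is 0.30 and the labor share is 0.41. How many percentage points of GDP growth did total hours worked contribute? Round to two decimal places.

1.97

Labor's share = 1 − 0.29 − 0.3 = 0.41.
Contribution = share × growth = 0.41 × 4.8 = 1.968 pp.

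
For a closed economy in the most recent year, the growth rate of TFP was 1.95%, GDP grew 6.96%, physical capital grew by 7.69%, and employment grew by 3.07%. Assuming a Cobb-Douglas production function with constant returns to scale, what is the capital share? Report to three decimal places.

gY = gA + α·gK + (1−α)·gL, so gY − gA − gL = α(gK − gL).
6.96 − 1.95 − 3.07 = α × (7.69 − 3.07).
1.94 = 4.62 α, so α = 0.41991.

α = 0.420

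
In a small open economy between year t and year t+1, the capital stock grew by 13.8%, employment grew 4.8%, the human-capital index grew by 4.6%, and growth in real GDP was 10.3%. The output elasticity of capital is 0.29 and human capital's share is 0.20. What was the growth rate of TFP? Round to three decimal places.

Labor's share = 1 − 0.29 − 0.2 = 0.51.
The capital stock: 0.29 × 13.8 = 4.002 pp.
The human-capital index: 0.2 × 4.6 = 0.92 pp.
Employment: 0.51 × 4.8 = 2.448 pp.
TFP growth = 10.3 − 7.37 = 2.93%.

2.930%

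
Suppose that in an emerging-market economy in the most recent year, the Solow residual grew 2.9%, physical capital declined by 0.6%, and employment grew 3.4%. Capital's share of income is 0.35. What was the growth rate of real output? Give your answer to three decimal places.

Labor's share = 1 − 0.35 = 0.65.
Physical capital: 0.35 × (-0.6) = -0.21 pp.
Employment: 0.65 × 3.4 = 2.21 pp.
Output growth = 2.9 + 2 = 4.9%.

4.900%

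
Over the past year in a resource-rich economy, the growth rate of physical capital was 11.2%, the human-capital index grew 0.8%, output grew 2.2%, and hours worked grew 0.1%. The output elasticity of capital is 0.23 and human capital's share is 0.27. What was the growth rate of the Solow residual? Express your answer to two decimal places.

-0.64%

Labor's share = 1 − 0.23 − 0.27 = 0.5.
Physical capital: 0.23 × 11.2 = 2.576 pp.
The human-capital index: 0.27 × 0.8 = 0.216 pp.
Hours worked: 0.5 × 0.1 = 0.05 pp.
TFP growth = 2.2 − 2.842 = -0.642%.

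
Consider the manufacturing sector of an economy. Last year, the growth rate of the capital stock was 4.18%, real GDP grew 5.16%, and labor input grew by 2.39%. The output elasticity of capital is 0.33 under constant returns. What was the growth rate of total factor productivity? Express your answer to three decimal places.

Labor's share = 1 − 0.33 = 0.67.
The capital stock: 0.33 × 4.18 = 1.3794 pp.
Labor input: 0.67 × 2.39 = 1.6013 pp.
TFP growth = 5.16 − 2.9807 = 2.1793%.

2.179%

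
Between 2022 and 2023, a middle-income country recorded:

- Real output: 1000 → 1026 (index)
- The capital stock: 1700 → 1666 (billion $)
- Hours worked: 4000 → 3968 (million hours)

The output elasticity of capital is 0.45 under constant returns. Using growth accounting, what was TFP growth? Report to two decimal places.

Real output growth = (1026 − 1000) / 1000 = 2.6%.
The capital stock growth = (1666 − 1700) / 1700 = -2%.
Hours worked growth = (3968 − 4000) / 4000 = -0.8%.
Labor's share = 1 − 0.45 = 0.55.
The capital stock: 0.45 × (-2) = -0.9 pp.
Hours worked: 0.55 × (-0.8) = -0.44 pp.
TFP growth = 2.6 + 1.34 = 3.94%.

3.94%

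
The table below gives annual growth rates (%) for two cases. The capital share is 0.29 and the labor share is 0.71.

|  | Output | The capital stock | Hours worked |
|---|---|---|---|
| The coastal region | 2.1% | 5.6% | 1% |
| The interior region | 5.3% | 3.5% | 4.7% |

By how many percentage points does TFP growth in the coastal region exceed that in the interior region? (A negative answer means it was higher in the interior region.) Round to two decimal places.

-1.18 percentage points

Labor's share = 1 − 0.29 = 0.71.
The coastal region: TFP = 2.1 − 1.624 − 0.71 = -0.234%.
The interior region: TFP = 5.3 − 1.015 − 3.337 = 0.948%.
Difference = -0.234 − (0.948) = -1.182 pp.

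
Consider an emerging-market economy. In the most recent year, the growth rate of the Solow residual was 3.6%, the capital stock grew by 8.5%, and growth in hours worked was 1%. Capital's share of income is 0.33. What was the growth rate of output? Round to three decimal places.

Labor's share = 1 − 0.33 = 0.67.
The capital stock: 0.33 × 8.5 = 2.805 pp.
Hours worked: 0.67 × 1 = 0.67 pp.
Output growth = 3.6 + 3.475 = 7.075%.

7.075%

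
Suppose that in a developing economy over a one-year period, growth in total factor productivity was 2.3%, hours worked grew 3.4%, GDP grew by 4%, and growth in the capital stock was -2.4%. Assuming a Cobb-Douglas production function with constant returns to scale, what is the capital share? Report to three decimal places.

gY = gA + α·gK + (1−α)·gL, so gY − gA − gL = α(gK − gL).
4 − 2.3 − 3.4 = α × (-2.4 − 3.4).
-1.7 = -5.8 α, so α = 0.2931.

α = 0.293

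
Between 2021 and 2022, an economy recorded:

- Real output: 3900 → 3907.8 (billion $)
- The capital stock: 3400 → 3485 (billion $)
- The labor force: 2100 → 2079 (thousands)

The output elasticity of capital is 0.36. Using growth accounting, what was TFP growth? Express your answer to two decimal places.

Real output growth = (3907.8 − 3900) / 3900 = 0.2%.
The capital stock growth = (3485 − 3400) / 3400 = 2.5%.
The labor force growth = (2079 − 2100) / 2100 = -1%.
Labor's share = 1 − 0.36 = 0.64.
The capital stock: 0.36 × 2.5 = 0.9 pp.
The labor force: 0.64 × (-1) = -0.64 pp.
TFP growth = 0.2 − 0.26 = -0.06%.

-0.06%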